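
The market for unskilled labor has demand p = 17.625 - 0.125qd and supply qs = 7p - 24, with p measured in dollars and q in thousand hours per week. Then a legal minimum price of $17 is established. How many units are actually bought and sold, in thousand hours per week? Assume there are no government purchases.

Rearranging demand gives qd = 141 - 8p. Setting quantity demanded equal to quantity supplied, 141 - 8p = 7p - 24, gives p* = 11 and q* = 53.
The floor of 17 is above the equilibrium price 11, so it binds.
At p = 17: qd = 141 - 8·17 = 5 and qs = 7·17 - 24 = 95.
The quantity actually transacted is the short side, demand: 5.

5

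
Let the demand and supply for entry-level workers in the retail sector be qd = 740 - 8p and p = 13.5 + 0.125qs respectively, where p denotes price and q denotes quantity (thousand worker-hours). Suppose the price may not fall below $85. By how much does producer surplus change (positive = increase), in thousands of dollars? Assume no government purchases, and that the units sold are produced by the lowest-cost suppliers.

-2176

Rearranging supply gives qs = 8p - 108. In a free market, 740 - 8p = 8p - 108 gives the equilibrium p* = 53, q* = 316.
Since 85 > 53, the floor is binding.
At p = 85: qd = 740 - 8·85 = 60 and qs = 8·85 - 108 = 572.
Producer surplus without the control is ½ · (53 - 13.5) · 316 = 6241.
With the floor, 60 units are sold at 85. The supply price at q = 60 is 21, so PS = ½ · [(85 - 13.5) + (85 - 21)] · 60 = 4065.
Change in producer surplus = 4065 - 6241 = -2176.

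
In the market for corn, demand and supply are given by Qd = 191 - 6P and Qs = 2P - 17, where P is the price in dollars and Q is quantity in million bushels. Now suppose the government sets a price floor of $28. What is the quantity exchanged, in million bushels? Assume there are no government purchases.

23

Without the control the market clears where 191 - 6P = 2P - 17, i.e. P* = 26 and Q* = 35.
The floor of 28 is above the equilibrium price 26, so it binds.
At P = 28: Qd = 191 - 6·28 = 23 and Qs = 2·28 - 17 = 39.
The quantity actually transacted is the short side, demand: 23.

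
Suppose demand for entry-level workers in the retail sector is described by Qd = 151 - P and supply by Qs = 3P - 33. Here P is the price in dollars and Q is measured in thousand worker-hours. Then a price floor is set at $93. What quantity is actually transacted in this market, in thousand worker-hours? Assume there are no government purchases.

Equilibrium: 151 - P = 3P - 33, so 184 = 4P and P* = 46, Q* = 105.
Since 93 > 46, the floor is binding.
At P = 93: Qd = 151 - 93 = 58 and Qs = 3·93 - 33 = 246.
The quantity actually transacted is the short side, demand: 58.

58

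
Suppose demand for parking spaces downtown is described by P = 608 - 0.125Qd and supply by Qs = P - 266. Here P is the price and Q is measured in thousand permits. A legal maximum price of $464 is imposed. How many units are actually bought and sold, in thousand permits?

Rearranging demand gives Qd = 4864 - 8P. Setting quantity demanded equal to quantity supplied, 4864 - 8P = P - 266, gives P* = 570 and Q* = 304.
Because the ceiling (464) lies below the market-clearing price, it is binding.
At P = 464: Qd = 4864 - 8·464 = 1152 and Qs = 464 - 266 = 198.
The quantity actually transacted is the short side, supply: 198.

198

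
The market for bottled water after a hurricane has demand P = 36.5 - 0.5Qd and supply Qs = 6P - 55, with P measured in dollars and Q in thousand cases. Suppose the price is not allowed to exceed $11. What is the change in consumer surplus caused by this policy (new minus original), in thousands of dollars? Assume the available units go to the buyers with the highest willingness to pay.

-170

Rearranging demand gives Qd = 73 - 2P. In a free market, 73 - 2P = 6P - 55 gives the equilibrium P* = 16, Q* = 41.
Because the ceiling (11) lies below the market-clearing price, it is binding.
At P = 11: Qd = 73 - 2·11 = 51 and Qs = 6·11 - 55 = 11.
Consumer surplus without the control is ½ · (36.5 - 16) · 41 = 420.25.
With the ceiling, 11 units are sold at 11 (assume they go to the highest-value buyers). The demand price at Q = 11 is 31, so CS = ½ · [(36.5 - 11) + (31 - 11)] · 11 = 250.25.
Change in consumer surplus = 250.25 - 420.25 = -170.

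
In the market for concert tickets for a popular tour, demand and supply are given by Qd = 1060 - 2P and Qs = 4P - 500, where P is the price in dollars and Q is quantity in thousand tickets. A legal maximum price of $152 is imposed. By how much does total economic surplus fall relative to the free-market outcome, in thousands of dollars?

69984

Equilibrium: 1060 - 2P = 4P - 500, so 1560 = 6P and P* = 260, Q* = 540.
Since 152 < 260, the ceiling is binding.
At P = 152: Qd = 1060 - 2·152 = 756 and Qs = 4·152 - 500 = 108.
Quantity traded falls to 108. At Q = 108 the demand price is (1060 - 108)/2 = 476 and the supply price is (500 + 108)/4 = 152.
Deadweight loss = ½ · (476 - 152) · (540 - 108) = ½ · 324 · 432 = 69984.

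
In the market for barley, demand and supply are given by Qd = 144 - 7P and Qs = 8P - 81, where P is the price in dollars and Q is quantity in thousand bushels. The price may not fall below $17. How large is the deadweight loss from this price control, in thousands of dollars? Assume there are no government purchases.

Equilibrium: 144 - 7P = 8P - 81, so 225 = 15P and P* = 15, Q* = 39.
The floor of 17 is above the equilibrium price 15, so it binds.
At P = 17: Qd = 144 - 7·17 = 25 and Qs = 8·17 - 81 = 55.
Quantity traded falls to 25. At Q = 25 the demand price is (144 - 25)/7 = 17 and the supply price is (81 + 25)/8 = 13.25.
Deadweight loss = ½ · (17 - 13.25) · (39 - 25) = ½ · 3.75 · 14 = 26.25.

26.25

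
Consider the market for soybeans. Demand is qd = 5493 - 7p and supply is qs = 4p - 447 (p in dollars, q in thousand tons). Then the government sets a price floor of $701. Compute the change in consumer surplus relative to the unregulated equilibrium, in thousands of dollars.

Without the control the market clears where 5493 - 7p = 4p - 447, i.e. p* = 540 and q* = 1713.
Since 701 > 540, the floor is binding.
At p = 701: qd = 5493 - 7·701 = 586 and qs = 4·701 - 447 = 2357.
Consumer surplus without the control is ½ · (5493/7 - 540) · 1713 = 2934369/14.
With the floor, consumers buy 586 units at 701, so CS = ½ · (5493/7 - 701) · 586 = 171698/7.
Change in consumer surplus = 171698/7 - 2934369/14 = -185069.5.

-185069.5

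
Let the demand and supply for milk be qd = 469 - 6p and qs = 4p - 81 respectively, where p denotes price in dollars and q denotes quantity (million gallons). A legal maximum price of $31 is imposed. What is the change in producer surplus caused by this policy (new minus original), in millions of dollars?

-2184

Setting quantity demanded equal to quantity supplied, 469 - 6p = 4p - 81, gives p* = 55 and q* = 139.
Since 31 < 55, the ceiling is binding.
At p = 31: qd = 469 - 6·31 = 283 and qs = 4·31 - 81 = 43.
Producer surplus without the control is ½ · (55 - 20.25) · 139 = 2415.125.
With the ceiling, producers sell 43 units at 31, so PS = ½ · (31 - 20.25) · 43 = 231.125.
Change in producer surplus = 231.125 - 2415.125 = -2184.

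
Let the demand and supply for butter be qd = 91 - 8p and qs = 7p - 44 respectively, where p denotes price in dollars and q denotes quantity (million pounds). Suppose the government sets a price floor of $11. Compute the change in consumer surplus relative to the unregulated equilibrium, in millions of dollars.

-22

Equilibrium: 91 - 8p = 7p - 44, so 135 = 15p and p* = 9, q* = 19.
Because the floor (11) lies above the market-clearing price, it is binding.
At p = 11: qd = 91 - 8·11 = 3 and qs = 7·11 - 44 = 33.
Consumer surplus without the control is ½ · (11.375 - 9) · 19 = 22.5625.
With the floor, consumers buy 3 units at 11, so CS = ½ · (11.375 - 11) · 3 = 0.5625.
Change in consumer surplus = 0.5625 - 22.5625 = -22.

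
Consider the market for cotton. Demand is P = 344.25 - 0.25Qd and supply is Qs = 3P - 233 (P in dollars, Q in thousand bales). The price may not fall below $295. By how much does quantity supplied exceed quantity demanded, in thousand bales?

455

Rearranging demand gives Qd = 1377 - 4P. Equilibrium: 1377 - 4P = 3P - 233, so 1610 = 7P and P* = 230, Q* = 457.
Since 295 > 230, the floor is binding.
At P = 295: Qd = 1377 - 4·295 = 197 and Qs = 3·295 - 233 = 652.
Surplus = Qs - Qd = 652 - 197 = 455.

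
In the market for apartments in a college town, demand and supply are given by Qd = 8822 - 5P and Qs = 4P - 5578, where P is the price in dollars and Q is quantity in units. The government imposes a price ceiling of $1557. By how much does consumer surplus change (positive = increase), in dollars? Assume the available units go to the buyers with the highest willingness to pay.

In a free market, 8822 - 5P = 4P - 5578 gives the equilibrium P* = 1600, Q* = 822.
The ceiling of 1557 is below the equilibrium price 1600, so it binds.
At P = 1557: Qd = 8822 - 5·1557 = 1037 and Qs = 4·1557 - 5578 = 650.
Consumer surplus without the control is ½ · (1764.4 - 1600) · 822 = 67568.4.
With the ceiling, 650 units are sold at 1557 (assume they go to the highest-value buyers). The demand price at Q = 650 is 1634.4, so CS = ½ · [(1764.4 - 1557) + (1634.4 - 1557)] · 650 = 92560.
Change in consumer surplus = 92560 - 67568.4 = 24991.6.

24991.6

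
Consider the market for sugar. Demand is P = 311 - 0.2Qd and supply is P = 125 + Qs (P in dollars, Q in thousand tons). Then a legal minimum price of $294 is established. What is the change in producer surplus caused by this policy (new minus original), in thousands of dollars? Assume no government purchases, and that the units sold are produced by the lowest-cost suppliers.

-1260

Rearranging demand gives Qd = 1555 - 5P; rearranging supply gives Qs = P - 125. In a free market, 1555 - 5P = P - 125 gives the equilibrium P* = 280, Q* = 155.
The floor of 294 is above the equilibrium price 280, so it binds.
At P = 294: Qd = 1555 - 5·294 = 85 and Qs = 294 - 125 = 169.
Producer surplus without the control is ½ · (280 - 125) · 155 = 12012.5.
With the floor, 85 units are sold at 294. The supply price at Q = 85 is 210, so PS = ½ · [(294 - 125) + (294 - 210)] · 85 = 10752.5.
Change in producer surplus = 10752.5 - 12012.5 = -1260.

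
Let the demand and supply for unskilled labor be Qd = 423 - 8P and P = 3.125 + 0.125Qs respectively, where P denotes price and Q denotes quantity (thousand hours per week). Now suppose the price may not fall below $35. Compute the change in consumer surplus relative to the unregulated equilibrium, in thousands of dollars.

-1197

Rearranging supply gives Qs = 8P - 25. Equilibrium: 423 - 8P = 8P - 25, so 448 = 16P and P* = 28, Q* = 199.
Since 35 > 28, the floor is binding.
At P = 35: Qd = 423 - 8·35 = 143 and Qs = 8·35 - 25 = 255.
Consumer surplus without the control is ½ · (52.875 - 28) · 199 = 2475.0625.
With the floor, consumers buy 143 units at 35, so CS = ½ · (52.875 - 35) · 143 = 1278.0625.
Change in consumer surplus = 1278.0625 - 2475.0625 = -1197.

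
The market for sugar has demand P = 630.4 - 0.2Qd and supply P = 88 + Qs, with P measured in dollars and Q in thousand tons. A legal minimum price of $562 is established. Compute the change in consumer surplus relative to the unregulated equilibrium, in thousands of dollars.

Rearranging demand gives Qd = 3152 - 5P; rearranging supply gives Qs = P - 88. Equilibrium: 3152 - 5P = P - 88, so 3240 = 6P and P* = 540, Q* = 452.
The floor of 562 is above the equilibrium price 540, so it binds.
At P = 562: Qd = 3152 - 5·562 = 342 and Qs = 562 - 88 = 474.
Consumer surplus without the control is ½ · (630.4 - 540) · 452 = 20430.4.
With the floor, consumers buy 342 units at 562, so CS = ½ · (630.4 - 562) · 342 = 11696.4.
Change in consumer surplus = 11696.4 - 20430.4 = -8734.

-8734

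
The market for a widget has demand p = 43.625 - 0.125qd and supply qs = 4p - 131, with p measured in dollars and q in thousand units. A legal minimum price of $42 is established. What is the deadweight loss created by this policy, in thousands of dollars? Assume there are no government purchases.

Rearranging demand gives qd = 349 - 8p. Setting quantity demanded equal to quantity supplied, 349 - 8p = 4p - 131, gives p* = 40 and q* = 29.
The floor of 42 is above the equilibrium price 40, so it binds.
At p = 42: qd = 349 - 8·42 = 13 and qs = 4·42 - 131 = 37.
Quantity traded falls to 13. At q = 13 the demand price is (349 - 13)/8 = 42 and the supply price is (131 + 13)/4 = 36.
Deadweight loss = ½ · (42 - 36) · (29 - 13) = ½ · 6 · 16 = 48.

48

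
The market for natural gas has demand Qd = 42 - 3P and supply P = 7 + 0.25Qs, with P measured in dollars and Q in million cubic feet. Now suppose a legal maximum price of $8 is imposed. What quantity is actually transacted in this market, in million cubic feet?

4

Rearranging supply gives Qs = 4P - 28. Setting quantity demanded equal to quantity supplied, 42 - 3P = 4P - 28, gives P* = 10 and Q* = 12.
Because the ceiling (8) lies below the market-clearing price, it is binding.
At P = 8: Qd = 42 - 3·8 = 18 and Qs = 4·8 - 28 = 4.
The quantity actually transacted is the short side, supply: 4.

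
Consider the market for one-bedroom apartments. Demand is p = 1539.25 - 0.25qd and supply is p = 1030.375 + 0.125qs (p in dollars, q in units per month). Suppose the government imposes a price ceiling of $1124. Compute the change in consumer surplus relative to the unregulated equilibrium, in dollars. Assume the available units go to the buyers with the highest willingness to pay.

Rearranging demand gives qd = 6157 - 4p; rearranging supply gives qs = 8p - 8243. Without the control the market clears where 6157 - 4p = 8p - 8243, i.e. p* = 1200 and q* = 1357.
Because the ceiling (1124) lies below the market-clearing price, it is binding.
At p = 1124: qd = 6157 - 4·1124 = 1661 and qs = 8·1124 - 8243 = 749.
Consumer surplus without the control is ½ · (1539.25 - 1200) · 1357 = 230181.125.
With the ceiling, 749 units are sold at 1124 (assume they go to the highest-value buyers). The demand price at q = 749 is 1352, so CS = ½ · [(1539.25 - 1124) + (1352 - 1124)] · 749 = 240897.125.
Change in consumer surplus = 240897.125 - 230181.125 = 10716.

10716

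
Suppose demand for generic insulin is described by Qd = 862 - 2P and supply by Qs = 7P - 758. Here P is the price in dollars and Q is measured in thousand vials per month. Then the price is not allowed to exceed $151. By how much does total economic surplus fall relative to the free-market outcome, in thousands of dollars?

Equilibrium: 862 - 2P = 7P - 758, so 1620 = 9P and P* = 180, Q* = 502.
Since 151 < 180, the ceiling is binding.
At P = 151: Qd = 862 - 2·151 = 560 and Qs = 7·151 - 758 = 299.
Quantity traded falls to 299. At Q = 299 the demand price is (862 - 299)/2 = 281.5 and the supply price is (758 + 299)/7 = 151.
Deadweight loss = ½ · (281.5 - 151) · (502 - 299) = ½ · 130.5 · 203 = 13245.75.

13245.75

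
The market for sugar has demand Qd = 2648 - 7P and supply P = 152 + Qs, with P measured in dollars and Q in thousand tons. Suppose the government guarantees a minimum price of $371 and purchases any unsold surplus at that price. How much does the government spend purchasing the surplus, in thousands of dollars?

Rearranging supply gives Qs = P - 152. Setting quantity demanded equal to quantity supplied, 2648 - 7P = P - 152, gives P* = 350 and Q* = 198.
Because the floor (371) lies above the market-clearing price, it is binding.
At P = 371: Qd = 2648 - 7·371 = 51 and Qs = 371 - 152 = 219.
Surplus = Qs - Qd = 168.
Government expenditure = surplus × support price = 168 × 371 = 62328.

62328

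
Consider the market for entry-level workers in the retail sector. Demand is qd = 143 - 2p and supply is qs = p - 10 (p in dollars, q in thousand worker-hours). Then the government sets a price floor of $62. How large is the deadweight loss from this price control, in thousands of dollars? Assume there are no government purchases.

Without the control the market clears where 143 - 2p = p - 10, i.e. p* = 51 and q* = 41.
Since 62 > 51, the floor is binding.
At p = 62: qd = 143 - 2·62 = 19 and qs = 62 - 10 = 52.
Quantity traded falls to 19. At q = 19 the demand price is (143 - 19)/2 = 62 and the supply price is 10 + 19 = 29.
Deadweight loss = ½ · (62 - 29) · (41 - 19) = ½ · 33 · 22 = 363.

363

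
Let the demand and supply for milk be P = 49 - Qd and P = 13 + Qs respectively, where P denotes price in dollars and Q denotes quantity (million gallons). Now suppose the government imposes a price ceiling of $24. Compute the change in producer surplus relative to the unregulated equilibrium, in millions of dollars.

Rearranging demand gives Qd = 49 - P; rearranging supply gives Qs = P - 13. In a free market, 49 - P = P - 13 gives the equilibrium P* = 31, Q* = 18.
Since 24 < 31, the ceiling is binding.
At P = 24: Qd = 49 - 24 = 25 and Qs = 24 - 13 = 11.
Producer surplus without the control is ½ · (31 - 13) · 18 = 162.
With the ceiling, producers sell 11 units at 24, so PS = ½ · (24 - 13) · 11 = 60.5.
Change in producer surplus = 60.5 - 162 = -101.5.

-101.5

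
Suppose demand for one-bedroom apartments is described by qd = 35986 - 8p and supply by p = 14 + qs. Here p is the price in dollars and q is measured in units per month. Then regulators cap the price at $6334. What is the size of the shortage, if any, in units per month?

Rearranging supply gives qs = p - 14. Equilibrium: 35986 - 8p = p - 14, so 36000 = 9p and p* = 4000, q* = 3986.
The ceiling of 6334 is above the equilibrium price 4000, so it is not binding; the market clears at p* = 4000, q* = 3986.
Since the control does not bind, there is no shortage.

0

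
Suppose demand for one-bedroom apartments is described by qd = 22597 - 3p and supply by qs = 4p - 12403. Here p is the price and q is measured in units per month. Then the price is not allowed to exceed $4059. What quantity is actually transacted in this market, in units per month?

3833

Setting quantity demanded equal to quantity supplied, 22597 - 3p = 4p - 12403, gives p* = 5000 and q* = 7597.
The ceiling of 4059 is below the equilibrium price 5000, so it binds.
At p = 4059: qd = 22597 - 3·4059 = 10420 and qs = 4·4059 - 12403 = 3833.
The quantity actually transacted is the short side, supply: 3833.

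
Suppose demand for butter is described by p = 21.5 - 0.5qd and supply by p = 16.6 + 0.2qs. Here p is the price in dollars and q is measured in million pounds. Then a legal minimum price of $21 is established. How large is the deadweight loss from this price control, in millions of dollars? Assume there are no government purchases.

12.6

Rearranging demand gives qd = 43 - 2p; rearranging supply gives qs = 5p - 83. Setting quantity demanded equal to quantity supplied, 43 - 2p = 5p - 83, gives p* = 18 and q* = 7.
Because the floor (21) lies above the market-clearing price, it is binding.
At p = 21: qd = 43 - 2·21 = 1 and qs = 5·21 - 83 = 22.
Quantity traded falls to 1. At q = 1 the demand price is (43 - 1)/2 = 21 and the supply price is (83 + 1)/5 = 16.8.
Deadweight loss = ½ · (21 - 16.8) · (7 - 1) = ½ · 4.2 · 6 = 12.6.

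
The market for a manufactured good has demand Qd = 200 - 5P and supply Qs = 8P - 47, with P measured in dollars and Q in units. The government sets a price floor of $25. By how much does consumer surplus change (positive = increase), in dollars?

Setting quantity demanded equal to quantity supplied, 200 - 5P = 8P - 47, gives P* = 19 and Q* = 105.
Because the floor (25) lies above the market-clearing price, it is binding.
At P = 25: Qd = 200 - 5·25 = 75 and Qs = 8·25 - 47 = 153.
Consumer surplus without the control is ½ · (40 - 19) · 105 = 1102.5.
With the floor, consumers buy 75 units at 25, so CS = ½ · (40 - 25) · 75 = 562.5.
Change in consumer surplus = 562.5 - 1102.5 = -540.

-540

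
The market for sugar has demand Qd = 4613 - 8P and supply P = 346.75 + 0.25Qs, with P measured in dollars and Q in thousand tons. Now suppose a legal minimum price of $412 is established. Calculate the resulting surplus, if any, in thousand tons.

Rearranging supply gives Qs = 4P - 1387. Without the control the market clears where 4613 - 8P = 4P - 1387, i.e. P* = 500 and Q* = 613.
The floor of 412 is below the equilibrium price 500, so it is not binding; the market clears at P* = 500, Q* = 613.
Since the control does not bind, there is no surplus.

0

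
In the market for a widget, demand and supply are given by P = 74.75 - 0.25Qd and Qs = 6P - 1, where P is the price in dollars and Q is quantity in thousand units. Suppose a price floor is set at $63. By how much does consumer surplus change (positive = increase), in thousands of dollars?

Rearranging demand gives Qd = 299 - 4P. Without the control the market clears where 299 - 4P = 6P - 1, i.e. P* = 30 and Q* = 179.
Since 63 > 30, the floor is binding.
At P = 63: Qd = 299 - 4·63 = 47 and Qs = 6·63 - 1 = 377.
Consumer surplus without the control is ½ · (74.75 - 30) · 179 = 4005.125.
With the floor, consumers buy 47 units at 63, so CS = ½ · (74.75 - 63) · 47 = 276.125.
Change in consumer surplus = 276.125 - 4005.125 = -3729.

-3729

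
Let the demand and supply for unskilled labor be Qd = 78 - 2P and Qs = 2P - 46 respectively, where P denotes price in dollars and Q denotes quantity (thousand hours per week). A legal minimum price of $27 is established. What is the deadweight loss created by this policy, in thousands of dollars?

0

Equilibrium: 78 - 2P = 2P - 46, so 124 = 4P and P* = 31, Q* = 16.
The floor of 27 is below the equilibrium price 31, so it is not binding; the market clears at P* = 31, Q* = 16.
Since the control does not bind, no trades are prevented and deadweight loss is zero.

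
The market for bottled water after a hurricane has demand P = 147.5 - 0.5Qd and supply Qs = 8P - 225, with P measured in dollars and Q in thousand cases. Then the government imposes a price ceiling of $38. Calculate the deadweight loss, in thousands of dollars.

Rearranging demand gives Qd = 295 - 2P. Setting quantity demanded equal to quantity supplied, 295 - 2P = 8P - 225, gives P* = 52 and Q* = 191.
Because the ceiling (38) lies below the market-clearing price, it is binding.
At P = 38: Qd = 295 - 2·38 = 219 and Qs = 8·38 - 225 = 79.
Quantity traded falls to 79. At Q = 79 the demand price is (295 - 79)/2 = 108 and the supply price is (225 + 79)/8 = 38.
Deadweight loss = ½ · (108 - 38) · (191 - 79) = ½ · 70 · 112 = 3920.

3920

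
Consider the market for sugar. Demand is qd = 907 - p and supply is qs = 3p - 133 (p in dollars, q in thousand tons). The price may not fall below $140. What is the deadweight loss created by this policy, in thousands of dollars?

0

In a free market, 907 - p = 3p - 133 gives the equilibrium p* = 260, q* = 647.
The floor of 140 is below the equilibrium price 260, so it is not binding; the market clears at p* = 260, q* = 647.
Since the control does not bind, no trades are prevented and deadweight loss is zero.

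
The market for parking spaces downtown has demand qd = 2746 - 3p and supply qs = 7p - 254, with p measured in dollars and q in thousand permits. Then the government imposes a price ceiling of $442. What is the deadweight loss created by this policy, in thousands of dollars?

In a free market, 2746 - 3p = 7p - 254 gives the equilibrium p* = 300, q* = 1846.
The ceiling of 442 is above the equilibrium price 300, so it is not binding; the market clears at p* = 300, q* = 1846.
Since the control does not bind, no trades are prevented and deadweight loss is zero.

0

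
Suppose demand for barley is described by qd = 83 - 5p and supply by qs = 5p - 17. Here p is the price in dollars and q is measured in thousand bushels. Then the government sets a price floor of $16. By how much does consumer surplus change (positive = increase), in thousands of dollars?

Without the control the market clears where 83 - 5p = 5p - 17, i.e. p* = 10 and q* = 33.
Since 16 > 10, the floor is binding.
At p = 16: qd = 83 - 5·16 = 3 and qs = 5·16 - 17 = 63.
Consumer surplus without the control is ½ · (16.6 - 10) · 33 = 108.9.
With the floor, consumers buy 3 units at 16, so CS = ½ · (16.6 - 16) · 3 = 0.9.
Change in consumer surplus = 0.9 - 108.9 = -108.

-108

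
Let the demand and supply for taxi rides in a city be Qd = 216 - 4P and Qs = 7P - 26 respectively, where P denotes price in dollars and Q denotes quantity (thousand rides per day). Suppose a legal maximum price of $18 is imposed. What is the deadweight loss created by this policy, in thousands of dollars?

Without the control the market clears where 216 - 4P = 7P - 26, i.e. P* = 22 and Q* = 128.
Since 18 < 22, the ceiling is binding.
At P = 18: Qd = 216 - 4·18 = 144 and Qs = 7·18 - 26 = 100.
Quantity traded falls to 100. At Q = 100 the demand price is (216 - 100)/4 = 29 and the supply price is (26 + 100)/7 = 18.
Deadweight loss = ½ · (29 - 18) · (128 - 100) = ½ · 11 · 28 = 154.

154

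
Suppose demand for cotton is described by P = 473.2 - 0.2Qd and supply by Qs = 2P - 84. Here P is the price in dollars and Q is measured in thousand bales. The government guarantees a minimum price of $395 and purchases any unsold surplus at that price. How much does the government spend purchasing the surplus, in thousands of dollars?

124425

Rearranging demand gives Qd = 2366 - 5P. In a free market, 2366 - 5P = 2P - 84 gives the equilibrium P* = 350, Q* = 616.
Because the floor (395) lies above the market-clearing price, it is binding.
At P = 395: Qd = 2366 - 5·395 = 391 and Qs = 2·395 - 84 = 706.
Surplus = Qs - Qd = 315.
Government expenditure = surplus × support price = 315 × 395 = 124425.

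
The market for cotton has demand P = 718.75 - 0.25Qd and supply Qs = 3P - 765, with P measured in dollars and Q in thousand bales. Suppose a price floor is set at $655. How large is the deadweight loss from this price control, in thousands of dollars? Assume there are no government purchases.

85050

Rearranging demand gives Qd = 2875 - 4P. Equilibrium: 2875 - 4P = 3P - 765, so 3640 = 7P and P* = 520, Q* = 795.
The floor of 655 is above the equilibrium price 520, so it binds.
At P = 655: Qd = 2875 - 4·655 = 255 and Qs = 3·655 - 765 = 1200.
Quantity traded falls to 255. At Q = 255 the demand price is (2875 - 255)/4 = 655 and the supply price is (765 + 255)/3 = 340.
Deadweight loss = ½ · (655 - 340) · (795 - 255) = ½ · 315 · 540 = 85050.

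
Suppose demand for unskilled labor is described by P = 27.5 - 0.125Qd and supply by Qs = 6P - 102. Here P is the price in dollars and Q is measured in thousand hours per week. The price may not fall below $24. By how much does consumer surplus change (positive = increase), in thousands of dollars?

Rearranging demand gives Qd = 220 - 8P. Setting quantity demanded equal to quantity supplied, 220 - 8P = 6P - 102, gives P* = 23 and Q* = 36.
Because the floor (24) lies above the market-clearing price, it is binding.
At P = 24: Qd = 220 - 8·24 = 28 and Qs = 6·24 - 102 = 42.
Consumer surplus without the control is ½ · (27.5 - 23) · 36 = 81.
With the floor, consumers buy 28 units at 24, so CS = ½ · (27.5 - 24) · 28 = 49.
Change in consumer surplus = 49 - 81 = -32.

-32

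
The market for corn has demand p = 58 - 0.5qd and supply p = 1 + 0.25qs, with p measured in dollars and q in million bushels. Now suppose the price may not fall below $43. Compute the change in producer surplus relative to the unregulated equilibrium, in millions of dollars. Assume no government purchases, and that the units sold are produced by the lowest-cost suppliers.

425.5

Rearranging demand gives qd = 116 - 2p; rearranging supply gives qs = 4p - 4. Without the control the market clears where 116 - 2p = 4p - 4, i.e. p* = 20 and q* = 76.
Because the floor (43) lies above the market-clearing price, it is binding.
At p = 43: qd = 116 - 2·43 = 30 and qs = 4·43 - 4 = 168.
Producer surplus without the control is ½ · (20 - 1) · 76 = 722.
With the floor, 30 units are sold at 43. The supply price at q = 30 is 8.5, so PS = ½ · [(43 - 1) + (43 - 8.5)] · 30 = 1147.5.
Change in producer surplus = 1147.5 - 722 = 425.5.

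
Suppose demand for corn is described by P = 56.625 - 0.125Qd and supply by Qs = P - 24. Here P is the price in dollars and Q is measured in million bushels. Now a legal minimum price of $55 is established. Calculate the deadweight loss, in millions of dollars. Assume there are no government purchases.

Rearranging demand gives Qd = 453 - 8P. Setting quantity demanded equal to quantity supplied, 453 - 8P = P - 24, gives P* = 53 and Q* = 29.
The floor of 55 is above the equilibrium price 53, so it binds.
At P = 55: Qd = 453 - 8·55 = 13 and Qs = 55 - 24 = 31.
Quantity traded falls to 13. At Q = 13 the demand price is (453 - 13)/8 = 55 and the supply price is 24 + 13 = 37.
Deadweight loss = ½ · (55 - 37) · (29 - 13) = ½ · 18 · 16 = 144.

144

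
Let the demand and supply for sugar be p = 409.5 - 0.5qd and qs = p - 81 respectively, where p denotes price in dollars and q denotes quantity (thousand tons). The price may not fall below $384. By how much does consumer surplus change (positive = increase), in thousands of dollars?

-11340

Rearranging demand gives qd = 819 - 2p. In a free market, 819 - 2p = p - 81 gives the equilibrium p* = 300, q* = 219.
The floor of 384 is above the equilibrium price 300, so it binds.
At p = 384: qd = 819 - 2·384 = 51 and qs = 384 - 81 = 303.
Consumer surplus without the control is ½ · (409.5 - 300) · 219 = 11990.25.
With the floor, consumers buy 51 units at 384, so CS = ½ · (409.5 - 384) · 51 = 650.25.
Change in consumer surplus = 650.25 - 11990.25 = -11340.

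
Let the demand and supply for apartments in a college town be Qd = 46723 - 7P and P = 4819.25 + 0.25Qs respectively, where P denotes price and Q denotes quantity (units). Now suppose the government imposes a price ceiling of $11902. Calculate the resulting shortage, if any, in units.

0

Rearranging supply gives Qs = 4P - 19277. Without the control the market clears where 46723 - 7P = 4P - 19277, i.e. P* = 6000 and Q* = 4723.
The ceiling of 11902 is above the equilibrium price 6000, so it is not binding; the market clears at P* = 6000, Q* = 4723.
Since the control does not bind, there is no shortage.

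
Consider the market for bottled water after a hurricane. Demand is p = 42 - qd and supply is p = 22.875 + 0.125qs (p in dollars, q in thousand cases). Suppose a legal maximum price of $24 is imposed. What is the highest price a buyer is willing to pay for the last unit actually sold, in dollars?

Rearranging demand gives qd = 42 - p; rearranging supply gives qs = 8p - 183. Without the control the market clears where 42 - p = 8p - 183, i.e. p* = 25 and q* = 17.
The ceiling of 24 is below the equilibrium price 25, so it binds.
At p = 24: qd = 42 - 24 = 18 and qs = 8·24 - 183 = 9.
Only 9 units reach the market. On the demand curve, the marginal buyer's willingness to pay at q = 9 is (42 - 9) = 33.

33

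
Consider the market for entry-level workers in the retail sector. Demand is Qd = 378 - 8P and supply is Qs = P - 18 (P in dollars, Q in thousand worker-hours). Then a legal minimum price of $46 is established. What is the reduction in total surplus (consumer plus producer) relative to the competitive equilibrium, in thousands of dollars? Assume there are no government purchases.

144

Equilibrium: 378 - 8P = P - 18, so 396 = 9P and P* = 44, Q* = 26.
The floor of 46 is above the equilibrium price 44, so it binds.
At P = 46: Qd = 378 - 8·46 = 10 and Qs = 46 - 18 = 28.
Quantity traded falls to 10. At Q = 10 the demand price is (378 - 10)/8 = 46 and the supply price is 18 + 10 = 28.
Deadweight loss = ½ · (46 - 28) · (26 - 10) = ½ · 18 · 16 = 144.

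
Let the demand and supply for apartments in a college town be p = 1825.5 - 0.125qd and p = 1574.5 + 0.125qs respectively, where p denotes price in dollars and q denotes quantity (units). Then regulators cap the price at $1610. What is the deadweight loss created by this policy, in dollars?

64800

Rearranging demand gives qd = 14604 - 8p; rearranging supply gives qs = 8p - 12596. Setting quantity demanded equal to quantity supplied, 14604 - 8p = 8p - 12596, gives p* = 1700 and q* = 1004.
Since 1610 < 1700, the ceiling is binding.
At p = 1610: qd = 14604 - 8·1610 = 1724 and qs = 8·1610 - 12596 = 284.
Quantity traded falls to 284. At q = 284 the demand price is (14604 - 284)/8 = 1790 and the supply price is (12596 + 284)/8 = 1610.
Deadweight loss = ½ · (1790 - 1610) · (1004 - 284) = ½ · 180 · 720 = 64800.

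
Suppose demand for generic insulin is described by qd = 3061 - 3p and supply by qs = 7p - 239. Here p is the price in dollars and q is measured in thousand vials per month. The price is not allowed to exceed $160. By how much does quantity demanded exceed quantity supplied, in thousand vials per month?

1700

Without the control the market clears where 3061 - 3p = 7p - 239, i.e. p* = 330 and q* = 2071.
Because the ceiling (160) lies below the market-clearing price, it is binding.
At p = 160: qd = 3061 - 3·160 = 2581 and qs = 7·160 - 239 = 881.
Shortage = qd - qs = 2581 - 881 = 1700.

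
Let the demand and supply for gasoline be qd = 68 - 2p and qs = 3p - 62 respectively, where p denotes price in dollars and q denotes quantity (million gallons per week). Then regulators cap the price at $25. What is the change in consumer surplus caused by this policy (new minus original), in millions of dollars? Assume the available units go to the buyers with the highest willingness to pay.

10.75

Without the control the market clears where 68 - 2p = 3p - 62, i.e. p* = 26 and q* = 16.
The ceiling of 25 is below the equilibrium price 26, so it binds.
At p = 25: qd = 68 - 2·25 = 18 and qs = 3·25 - 62 = 13.
Consumer surplus without the control is ½ · (34 - 26) · 16 = 64.
With the ceiling, 13 units are sold at 25 (assume they go to the highest-value buyers). The demand price at q = 13 is 27.5, so CS = ½ · [(34 - 25) + (27.5 - 25)] · 13 = 74.75.
Change in consumer surplus = 74.75 - 64 = 10.75.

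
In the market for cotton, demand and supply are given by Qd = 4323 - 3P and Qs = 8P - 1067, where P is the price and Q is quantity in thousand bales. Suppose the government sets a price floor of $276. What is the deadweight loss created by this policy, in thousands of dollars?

0

In a free market, 4323 - 3P = 8P - 1067 gives the equilibrium P* = 490, Q* = 2853.
Since 276 is below P* = 490, the floor does not bind and the free-market outcome prevails.
Since the control does not bind, no trades are prevented and deadweight loss is zero.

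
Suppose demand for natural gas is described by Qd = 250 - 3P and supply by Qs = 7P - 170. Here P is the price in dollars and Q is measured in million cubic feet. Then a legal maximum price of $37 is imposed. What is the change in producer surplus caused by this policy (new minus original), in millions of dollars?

In a free market, 250 - 3P = 7P - 170 gives the equilibrium P* = 42, Q* = 124.
Because the ceiling (37) lies below the market-clearing price, it is binding.
At P = 37: Qd = 250 - 3·37 = 139 and Qs = 7·37 - 170 = 89.
Producer surplus without the control is ½ · (42 - 170/7) · 124 = 7688/7.
With the ceiling, producers sell 89 units at 37, so PS = ½ · (37 - 170/7) · 89 = 7921/14.
Change in producer surplus = 7921/14 - 7688/7 = -532.5.

-532.5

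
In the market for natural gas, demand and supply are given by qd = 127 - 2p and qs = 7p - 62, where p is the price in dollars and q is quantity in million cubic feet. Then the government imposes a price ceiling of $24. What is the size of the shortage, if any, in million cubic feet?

0

In a free market, 127 - 2p = 7p - 62 gives the equilibrium p* = 21, q* = 85.
Since 24 is above p* = 21, the ceiling does not bind and the free-market outcome prevails.
Since the control does not bind, there is no shortage.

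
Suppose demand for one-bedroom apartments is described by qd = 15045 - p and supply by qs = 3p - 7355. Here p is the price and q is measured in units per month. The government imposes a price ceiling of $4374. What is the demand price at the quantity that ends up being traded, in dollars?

Equilibrium: 15045 - p = 3p - 7355, so 22400 = 4p and p* = 5600, q* = 9445.
Because the ceiling (4374) lies below the market-clearing price, it is binding.
At p = 4374: qd = 15045 - 4374 = 10671 and qs = 3·4374 - 7355 = 5767.
Only 5767 units reach the market. On the demand curve, the marginal buyer's willingness to pay at q = 5767 is (15045 - 5767) = 9278.

9278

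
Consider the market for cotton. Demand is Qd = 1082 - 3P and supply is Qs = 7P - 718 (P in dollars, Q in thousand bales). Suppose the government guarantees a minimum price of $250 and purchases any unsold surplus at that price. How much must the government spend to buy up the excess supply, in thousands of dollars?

175000

Setting quantity demanded equal to quantity supplied, 1082 - 3P = 7P - 718, gives P* = 180 and Q* = 542.
The floor of 250 is above the equilibrium price 180, so it binds.
At P = 250: Qd = 1082 - 3·250 = 332 and Qs = 7·250 - 718 = 1032.
Surplus = Qs - Qd = 700.
Government expenditure = surplus × support price = 700 × 250 = 175000.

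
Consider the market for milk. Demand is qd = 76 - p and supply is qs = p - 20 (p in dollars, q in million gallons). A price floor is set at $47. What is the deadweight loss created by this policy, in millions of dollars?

Without the control the market clears where 76 - p = p - 20, i.e. p* = 48 and q* = 28.
The floor of 47 is below the equilibrium price 48, so it is not binding; the market clears at p* = 48, q* = 28.
Since the control does not bind, no trades are prevented and deadweight loss is zero.

0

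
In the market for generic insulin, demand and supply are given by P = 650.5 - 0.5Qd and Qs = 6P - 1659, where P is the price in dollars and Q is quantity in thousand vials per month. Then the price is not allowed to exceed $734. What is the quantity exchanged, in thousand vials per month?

561

Rearranging demand gives Qd = 1301 - 2P. Setting quantity demanded equal to quantity supplied, 1301 - 2P = 6P - 1659, gives P* = 370 and Q* = 561.
Since 734 is above P* = 370, the ceiling does not bind and the free-market outcome prevails.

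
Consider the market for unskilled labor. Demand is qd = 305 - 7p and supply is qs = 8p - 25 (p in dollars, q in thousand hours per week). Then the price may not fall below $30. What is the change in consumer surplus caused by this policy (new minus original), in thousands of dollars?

-984

Without the control the market clears where 305 - 7p = 8p - 25, i.e. p* = 22 and q* = 151.
The floor of 30 is above the equilibrium price 22, so it binds.
At p = 30: qd = 305 - 7·30 = 95 and qs = 8·30 - 25 = 215.
Consumer surplus without the control is ½ · (305/7 - 22) · 151 = 22801/14.
With the floor, consumers buy 95 units at 30, so CS = ½ · (305/7 - 30) · 95 = 9025/14.
Change in consumer surplus = 9025/14 - 22801/14 = -984.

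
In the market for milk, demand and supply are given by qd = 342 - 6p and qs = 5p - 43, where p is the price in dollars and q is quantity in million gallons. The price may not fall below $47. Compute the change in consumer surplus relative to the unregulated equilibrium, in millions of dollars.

In a free market, 342 - 6p = 5p - 43 gives the equilibrium p* = 35, q* = 132.
The floor of 47 is above the equilibrium price 35, so it binds.
At p = 47: qd = 342 - 6·47 = 60 and qs = 5·47 - 43 = 192.
Consumer surplus without the control is ½ · (57 - 35) · 132 = 1452.
With the floor, consumers buy 60 units at 47, so CS = ½ · (57 - 47) · 60 = 300.
Change in consumer surplus = 300 - 1452 = -1152.

-1152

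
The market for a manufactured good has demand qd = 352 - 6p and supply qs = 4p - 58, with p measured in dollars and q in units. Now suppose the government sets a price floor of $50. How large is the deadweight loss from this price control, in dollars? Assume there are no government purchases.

In a free market, 352 - 6p = 4p - 58 gives the equilibrium p* = 41, q* = 106.
The floor of 50 is above the equilibrium price 41, so it binds.
At p = 50: qd = 352 - 6·50 = 52 and qs = 4·50 - 58 = 142.
Quantity traded falls to 52. At q = 52 the demand price is (352 - 52)/6 = 50 and the supply price is (58 + 52)/4 = 27.5.
Deadweight loss = ½ · (50 - 27.5) · (106 - 52) = ½ · 22.5 · 54 = 607.5.

607.5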